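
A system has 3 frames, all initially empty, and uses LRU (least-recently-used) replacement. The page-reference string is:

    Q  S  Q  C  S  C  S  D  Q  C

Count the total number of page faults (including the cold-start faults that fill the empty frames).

Q → fault, frames (Q)
S → fault, frames (Q S)
Q → hit
C → fault, frames (S Q C)
S → hit
C → hit
S → hit
D → fault, evict Q, frames (C S D)
Q → fault, evict C, frames (S D Q)
C → fault, evict S, frames (D Q C)
Page faults: 6.

6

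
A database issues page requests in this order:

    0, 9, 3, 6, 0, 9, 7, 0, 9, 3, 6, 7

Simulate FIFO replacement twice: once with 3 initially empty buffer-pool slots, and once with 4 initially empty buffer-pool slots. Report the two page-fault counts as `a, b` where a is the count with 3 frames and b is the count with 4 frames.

9, 10

3 frames: F F F F F F F . . F F . → 9 faults.
4 frames: F F F F . . F F F F F F → 10 faults.
10 > 9: adding a frame increased faults — Belady's anomaly.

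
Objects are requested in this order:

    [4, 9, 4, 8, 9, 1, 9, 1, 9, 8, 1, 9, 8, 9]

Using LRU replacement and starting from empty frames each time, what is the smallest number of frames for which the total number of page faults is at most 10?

2

f=1: 14 faults
f=2: 9 faults
f=3: 4 faults
f=4: 4 faults
Smallest f with faults ≤ 10 is 2.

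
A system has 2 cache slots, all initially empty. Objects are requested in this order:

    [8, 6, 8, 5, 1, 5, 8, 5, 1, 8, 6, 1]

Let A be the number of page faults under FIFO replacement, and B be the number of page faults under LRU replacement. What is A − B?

1

Under FIFO: F F . F F . F F F F F F → 10 faults.
Under LRU: F F . F F . F . F F F F → 9 faults.
A − B = 10 − 9 = 1.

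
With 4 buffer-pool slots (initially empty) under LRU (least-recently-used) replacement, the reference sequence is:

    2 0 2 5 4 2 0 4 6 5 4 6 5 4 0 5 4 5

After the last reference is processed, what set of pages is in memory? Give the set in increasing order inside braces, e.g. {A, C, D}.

{0, 4, 5, 6}

2 → miss, frames [2]
0 → miss, frames [2, 0]
2 → hit
5 → miss, frames [0, 2, 5]
4 → miss, frames [0, 2, 5, 4]
2 → hit
0 → hit
4 → hit
6 → miss, evict 5, frames [2, 0, 4, 6]
5 → miss, evict 2, frames [0, 4, 6, 5]
4 → hit
6 → hit
5 → hit
4 → hit
0 → hit
5 → hit
4 → hit
5 → hit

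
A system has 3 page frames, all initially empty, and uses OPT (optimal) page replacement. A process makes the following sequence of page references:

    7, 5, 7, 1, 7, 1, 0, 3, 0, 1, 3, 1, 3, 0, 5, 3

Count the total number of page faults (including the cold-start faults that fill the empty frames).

6

7 -> fault, frames [7]
5 -> fault, frames [7, 5]
7 -> hit
1 -> fault, frames [7, 5, 1]
7 -> hit
1 -> hit
0 -> fault, evict 7, frames [5, 1, 0]
3 -> fault, evict 5, frames [1, 0, 3]
0 -> hit
1 -> hit
3 -> hit
1 -> hit
3 -> hit
0 -> hit
5 -> fault, evict 0, frames [1, 3, 5]
3 -> hit
Page faults: 6.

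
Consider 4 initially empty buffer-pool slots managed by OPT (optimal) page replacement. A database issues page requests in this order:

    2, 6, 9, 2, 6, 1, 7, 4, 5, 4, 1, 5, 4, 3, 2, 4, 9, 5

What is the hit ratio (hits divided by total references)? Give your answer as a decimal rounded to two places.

2 → miss, frames {2}
6 → miss, frames {2,6}
9 → miss, frames {2,6,9}
2 → hit
6 → hit
1 → miss, frames {2,6,9,1}
7 → miss, evict 6, frames {2,9,1,7}
4 → miss, evict 7, frames {2,9,1,4}
5 → miss, evict 9, frames {2,1,4,5}
4 → hit
1 → hit
5 → hit
4 → hit
3 → miss, evict 1, frames {2,4,5,3}
2 → hit
4 → hit
9 → miss, evict 3, frames {2,4,5,9}
5 → hit
Hits: 9 of 18 references → 9/18 = 0.5000.

0.50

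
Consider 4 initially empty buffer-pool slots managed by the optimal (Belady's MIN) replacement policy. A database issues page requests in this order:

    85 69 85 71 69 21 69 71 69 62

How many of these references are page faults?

5

85 -> miss, frames [85]
69 -> miss, frames [85, 69]
85 -> hit
71 -> miss, frames [85, 69, 71]
69 -> hit
21 -> miss, frames [85, 69, 71, 21]
69 -> hit
71 -> hit
69 -> hit
62 -> miss, evict 21, frames [85, 69, 71, 62]
Page faults: 5.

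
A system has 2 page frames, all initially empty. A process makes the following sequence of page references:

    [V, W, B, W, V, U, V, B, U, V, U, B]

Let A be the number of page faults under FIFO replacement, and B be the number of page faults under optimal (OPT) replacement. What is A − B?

1

Under FIFO: F F F . F F . F . F F F → 9 faults.
Under OPT: F F F . F F . F . F . F → 8 faults.
A − B = 9 − 8 = 1.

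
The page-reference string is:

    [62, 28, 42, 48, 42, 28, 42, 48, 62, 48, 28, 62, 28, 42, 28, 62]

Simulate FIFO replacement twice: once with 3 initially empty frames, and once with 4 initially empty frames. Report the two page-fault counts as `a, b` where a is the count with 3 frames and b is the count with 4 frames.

3 frames: F F F F . . . . F . F . . F . . → 7 faults.
4 frames: F F F F . . . . . . . . . . . . → 4 faults.
4 < 7: adding a frame reduced faults, as is typical.

7, 4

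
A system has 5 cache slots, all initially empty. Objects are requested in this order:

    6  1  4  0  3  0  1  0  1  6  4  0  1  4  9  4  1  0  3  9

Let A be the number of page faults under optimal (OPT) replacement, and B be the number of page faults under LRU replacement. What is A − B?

-1

Under OPT: F F F F F . . . . . . . . . F . . . . . → 6 faults.
Under LRU: F F F F F . . . . . . . . . F . . . F . → 7 faults.
A − B = 6 − 7 = -1.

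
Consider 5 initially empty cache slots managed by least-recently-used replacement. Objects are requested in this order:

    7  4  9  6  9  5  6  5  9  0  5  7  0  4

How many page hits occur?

6

7: fault, frames {7}
4: fault, frames {7,4}
9: fault, frames {7,4,9}
6: fault, frames {7,4,9,6}
9: hit
5: fault, frames {7,4,6,9,5}
6: hit
5: hit
9: hit
0: fault, evict 7, frames {4,6,5,9,0}
5: hit
7: fault, evict 4, frames {6,9,0,5,7}
0: hit
4: fault, evict 6, frames {9,5,7,0,4}
Hits: 6.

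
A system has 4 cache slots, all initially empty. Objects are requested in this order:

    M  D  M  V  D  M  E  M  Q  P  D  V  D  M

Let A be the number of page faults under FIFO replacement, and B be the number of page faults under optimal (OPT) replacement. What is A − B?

Under FIFO: F F . F . . F . F F F F . F → 9 faults.
Under OPT: F F . F . . F . F F . . . . → 6 faults.
A − B = 9 − 6 = 3.

3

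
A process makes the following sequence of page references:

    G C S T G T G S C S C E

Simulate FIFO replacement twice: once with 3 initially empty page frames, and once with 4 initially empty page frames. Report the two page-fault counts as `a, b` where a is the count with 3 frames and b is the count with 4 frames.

3 frames: F F F F F . . . F F . F → 8 faults.
4 frames: F F F F . . . . . . . F → 5 faults.
5 < 8: adding a frame reduced faults, as is typical.

8, 5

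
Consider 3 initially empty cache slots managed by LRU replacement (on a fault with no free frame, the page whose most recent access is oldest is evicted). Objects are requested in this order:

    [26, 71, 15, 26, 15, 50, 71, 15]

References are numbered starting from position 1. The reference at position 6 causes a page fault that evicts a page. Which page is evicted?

71

pos 1: 26 → miss, frames (26)
pos 2: 71 → miss, frames (26 71)
pos 3: 15 → miss, frames (26 71 15)
pos 4: 26 → hit
pos 5: 15 → hit
pos 6: 50 → miss, evict 71, frames (26 15 50)
At position 6, page 71 is evicted.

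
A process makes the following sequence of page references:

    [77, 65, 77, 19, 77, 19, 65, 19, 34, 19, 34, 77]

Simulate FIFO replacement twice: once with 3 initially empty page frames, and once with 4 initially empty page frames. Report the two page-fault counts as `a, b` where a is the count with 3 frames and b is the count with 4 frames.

5, 4

3 frames: F F . F . . . . F . . F → 5 faults.
4 frames: F F . F . . . . F . . . → 4 faults.
4 < 5: adding a frame reduced faults, as is typical.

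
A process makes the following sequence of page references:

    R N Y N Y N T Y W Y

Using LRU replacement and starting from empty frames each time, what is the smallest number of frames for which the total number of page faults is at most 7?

2

f=1: 10 faults
f=2: 6 faults
f=3: 5 faults
f=4: 5 faults
f=5: 5 faults
Smallest f with faults ≤ 7 is 2.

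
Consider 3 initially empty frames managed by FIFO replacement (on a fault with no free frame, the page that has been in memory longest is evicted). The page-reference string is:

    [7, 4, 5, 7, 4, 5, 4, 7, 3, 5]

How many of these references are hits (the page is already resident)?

7 -> miss, frames (7)
4 -> miss, frames (7 4)
5 -> miss, frames (7 4 5)
7 -> hit
4 -> hit
5 -> hit
4 -> hit
7 -> hit
3 -> miss, evict 7, frames (4 5 3)
5 -> hit
Hits: 6.

6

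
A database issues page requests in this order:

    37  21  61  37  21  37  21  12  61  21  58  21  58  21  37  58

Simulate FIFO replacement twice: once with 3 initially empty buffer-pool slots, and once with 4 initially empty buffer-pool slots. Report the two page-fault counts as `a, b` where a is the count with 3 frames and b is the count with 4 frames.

3 frames: F F F . . . . F . . F F . . F . → 7 faults.
4 frames: F F F . . . . F . . F . . . F . → 6 faults.
6 < 7: adding a frame reduced faults, as is typical.

7, 6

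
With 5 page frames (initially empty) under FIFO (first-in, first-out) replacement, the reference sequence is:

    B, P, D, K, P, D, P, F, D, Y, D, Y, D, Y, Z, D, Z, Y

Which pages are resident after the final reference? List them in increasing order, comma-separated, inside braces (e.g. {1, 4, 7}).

{D, F, K, Y, Z}

B → fault, frames (B)
P → fault, frames (B P)
D → fault, frames (B P D)
K → fault, frames (B P D K)
P → hit
D → hit
P → hit
F → fault, frames (B P D K F)
D → hit
Y → fault, evict B, frames (P D K F Y)
D → hit
Y → hit
D → hit
Y → hit
Z → fault, evict P, frames (D K F Y Z)
D → hit
Z → hit
Y → hit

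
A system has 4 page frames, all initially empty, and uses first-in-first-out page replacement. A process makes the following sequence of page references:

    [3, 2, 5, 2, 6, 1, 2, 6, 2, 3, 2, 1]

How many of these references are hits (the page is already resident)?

3: miss, frames [3]
2: miss, frames [3, 2]
5: miss, frames [3, 2, 5]
2: hit
6: miss, frames [3, 2, 5, 6]
1: miss, evict 3, frames [2, 5, 6, 1]
2: hit
6: hit
2: hit
3: miss, evict 2, frames [5, 6, 1, 3]
2: miss, evict 5, frames [6, 1, 3, 2]
1: hit
Hits: 5.

5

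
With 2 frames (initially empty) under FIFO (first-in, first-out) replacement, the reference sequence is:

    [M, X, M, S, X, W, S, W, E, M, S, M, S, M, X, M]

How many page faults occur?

9

M → fault, frames [M]
X → fault, frames [M, X]
M → hit
S → fault, evict M, frames [X, S]
X → hit
W → fault, evict X, frames [S, W]
S → hit
W → hit
E → fault, evict S, frames [W, E]
M → fault, evict W, frames [E, M]
S → fault, evict E, frames [M, S]
M → hit
S → hit
M → hit
X → fault, evict M, frames [S, X]
M → fault, evict S, frames [X, M]
Page faults: 9.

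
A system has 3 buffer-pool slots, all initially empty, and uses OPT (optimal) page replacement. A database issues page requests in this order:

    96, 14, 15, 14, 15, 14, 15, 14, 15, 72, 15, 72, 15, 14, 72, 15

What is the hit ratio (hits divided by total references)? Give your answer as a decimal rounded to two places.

0.75

96 -> miss, frames {96}
14 -> miss, frames {96,14}
15 -> miss, frames {96,14,15}
14 -> hit
15 -> hit
14 -> hit
15 -> hit
14 -> hit
15 -> hit
72 -> miss, evict 96, frames {14,15,72}
15 -> hit
72 -> hit
15 -> hit
14 -> hit
72 -> hit
15 -> hit
Hits: 12 of 16 references → 12/16 = 0.7500.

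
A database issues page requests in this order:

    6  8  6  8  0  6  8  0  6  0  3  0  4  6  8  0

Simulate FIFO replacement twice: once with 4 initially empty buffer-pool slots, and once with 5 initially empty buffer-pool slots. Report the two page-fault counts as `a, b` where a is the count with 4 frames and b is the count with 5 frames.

4 frames: F F . . F . . . . . F . F F F F → 8 faults.
5 frames: F F . . F . . . . . F . F . . . → 5 faults.
5 < 8: adding a frame reduced faults, as is typical.

8, 5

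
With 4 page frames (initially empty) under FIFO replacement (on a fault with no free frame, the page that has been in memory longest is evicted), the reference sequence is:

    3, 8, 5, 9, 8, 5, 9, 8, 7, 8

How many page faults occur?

5

3 → fault, frames {3}
8 → fault, frames {3,8}
5 → fault, frames {3,8,5}
9 → fault, frames {3,8,5,9}
8 → hit
5 → hit
9 → hit
8 → hit
7 → fault, evict 3, frames {8,5,9,7}
8 → hit
Page faults: 5.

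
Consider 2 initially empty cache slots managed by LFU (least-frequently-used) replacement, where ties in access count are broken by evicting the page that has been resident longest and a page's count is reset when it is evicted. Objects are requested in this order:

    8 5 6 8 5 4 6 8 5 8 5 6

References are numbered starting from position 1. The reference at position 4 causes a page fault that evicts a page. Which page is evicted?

5

pos 1: 8 -> fault, frames [8]
pos 2: 5 -> fault, frames [8, 5]
pos 3: 6 -> fault, evict 8, frames [5, 6]
pos 4: 8 -> fault, evict 5, frames [6, 8]
At position 4, page 5 is evicted.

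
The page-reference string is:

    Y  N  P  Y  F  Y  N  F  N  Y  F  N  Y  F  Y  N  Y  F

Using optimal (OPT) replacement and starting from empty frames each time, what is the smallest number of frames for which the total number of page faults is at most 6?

f=1: 18 faults
f=2: 10 faults
f=3: 4 faults
f=4: 4 faults
Smallest f with faults ≤ 6 is 3.

3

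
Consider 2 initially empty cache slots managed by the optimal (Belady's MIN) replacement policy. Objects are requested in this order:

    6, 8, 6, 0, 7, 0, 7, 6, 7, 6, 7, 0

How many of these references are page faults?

6 → fault, frames (6)
8 → fault, frames (6 8)
6 → hit
0 → fault, evict 8, frames (6 0)
7 → fault, evict 6, frames (0 7)
0 → hit
7 → hit
6 → fault, evict 0, frames (7 6)
7 → hit
6 → hit
7 → hit
0 → fault, evict 6, frames (7 0)
Page faults: 6.

6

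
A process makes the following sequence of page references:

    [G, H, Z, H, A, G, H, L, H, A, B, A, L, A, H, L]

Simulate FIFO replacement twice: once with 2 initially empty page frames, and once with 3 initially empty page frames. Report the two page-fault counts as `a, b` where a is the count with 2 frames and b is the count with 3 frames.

2 frames: F F F . F F F F . F F . F F F F → 13 faults.
3 frames: F F F . F F F F . F F . . . F F → 11 faults.
11 < 13: adding a frame reduced faults, as is typical.

13, 11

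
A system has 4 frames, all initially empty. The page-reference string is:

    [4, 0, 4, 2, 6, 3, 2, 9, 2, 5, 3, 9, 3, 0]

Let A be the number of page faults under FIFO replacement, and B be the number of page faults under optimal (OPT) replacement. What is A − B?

Under FIFO: F F . F F F . F . F . . . F → 8 faults.
Under OPT: F F . F F F . F . F . . . . → 7 faults.
A − B = 8 − 7 = 1.

1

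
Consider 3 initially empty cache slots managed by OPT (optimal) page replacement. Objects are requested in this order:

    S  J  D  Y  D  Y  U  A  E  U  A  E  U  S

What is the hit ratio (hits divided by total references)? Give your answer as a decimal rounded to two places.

S: fault, frames [S]
J: fault, frames [S, J]
D: fault, frames [S, J, D]
Y: fault, evict J, frames [S, D, Y]
D: hit
Y: hit
U: fault, evict Y, frames [S, D, U]
A: fault, evict D, frames [S, U, A]
E: fault, evict S, frames [U, A, E]
U: hit
A: hit
E: hit
U: hit
S: fault, evict E, frames [U, A, S]
Hits: 6 of 14 references → 6/14 = 0.4286.

0.43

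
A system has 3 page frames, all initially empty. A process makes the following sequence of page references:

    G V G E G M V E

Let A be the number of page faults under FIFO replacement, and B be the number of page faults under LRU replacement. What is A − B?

-2

Under FIFO: F F . F . F . . → 4 faults.
Under LRU: F F . F . F F F → 6 faults.
A − B = 4 − 6 = -2.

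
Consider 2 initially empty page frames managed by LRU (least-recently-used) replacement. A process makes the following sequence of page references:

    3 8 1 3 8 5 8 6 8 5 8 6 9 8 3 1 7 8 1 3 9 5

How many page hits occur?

3

3 -> miss, frames {3}
8 -> miss, frames {3,8}
1 -> miss, evict 3, frames {8,1}
3 -> miss, evict 8, frames {1,3}
8 -> miss, evict 1, frames {3,8}
5 -> miss, evict 3, frames {8,5}
8 -> hit
6 -> miss, evict 5, frames {8,6}
8 -> hit
5 -> miss, evict 6, frames {8,5}
8 -> hit
6 -> miss, evict 5, frames {8,6}
9 -> miss, evict 8, frames {6,9}
8 -> miss, evict 6, frames {9,8}
3 -> miss, evict 9, frames {8,3}
1 -> miss, evict 8, frames {3,1}
7 -> miss, evict 3, frames {1,7}
8 -> miss, evict 1, frames {7,8}
1 -> miss, evict 7, frames {8,1}
3 -> miss, evict 8, frames {1,3}
9 -> miss, evict 1, frames {3,9}
5 -> miss, evict 3, frames {9,5}
Hits: 3.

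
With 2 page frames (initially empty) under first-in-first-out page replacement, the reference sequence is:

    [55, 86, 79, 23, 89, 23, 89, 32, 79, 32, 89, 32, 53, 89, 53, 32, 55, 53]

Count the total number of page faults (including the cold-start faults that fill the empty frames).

55: miss, frames (55)
86: miss, frames (55 86)
79: miss, evict 55, frames (86 79)
23: miss, evict 86, frames (79 23)
89: miss, evict 79, frames (23 89)
23: hit
89: hit
32: miss, evict 23, frames (89 32)
79: miss, evict 89, frames (32 79)
32: hit
89: miss, evict 32, frames (79 89)
32: miss, evict 79, frames (89 32)
53: miss, evict 89, frames (32 53)
89: miss, evict 32, frames (53 89)
53: hit
32: miss, evict 53, frames (89 32)
55: miss, evict 89, frames (32 55)
53: miss, evict 32, frames (55 53)
Page faults: 14.

14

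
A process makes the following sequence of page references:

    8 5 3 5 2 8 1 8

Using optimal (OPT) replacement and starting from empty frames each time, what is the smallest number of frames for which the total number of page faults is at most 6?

f=1: 8 faults
f=2: 6 faults
f=3: 5 faults
f=4: 5 faults
f=5: 5 faults
Smallest f with faults ≤ 6 is 2.

2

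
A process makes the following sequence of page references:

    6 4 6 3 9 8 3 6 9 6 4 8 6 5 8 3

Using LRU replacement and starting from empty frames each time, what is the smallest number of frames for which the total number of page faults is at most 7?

f=1: 16 faults
f=2: 14 faults
f=3: 11 faults
f=4: 9 faults
f=5: 7 faults
f=6: 6 faults
Smallest f with faults ≤ 7 is 5.

5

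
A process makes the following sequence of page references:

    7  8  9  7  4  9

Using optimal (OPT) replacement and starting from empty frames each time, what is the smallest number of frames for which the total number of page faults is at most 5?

2

f=1: 6 faults
f=2: 4 faults
f=3: 4 faults
f=4: 4 faults
Smallest f with faults ≤ 5 is 2.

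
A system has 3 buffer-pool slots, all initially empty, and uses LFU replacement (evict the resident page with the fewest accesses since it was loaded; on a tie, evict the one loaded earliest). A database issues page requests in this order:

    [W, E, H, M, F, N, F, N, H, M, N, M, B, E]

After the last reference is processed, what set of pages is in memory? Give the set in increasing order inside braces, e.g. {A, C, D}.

W → fault, frames (W)
E → fault, frames (W E)
H → fault, frames (W E H)
M → fault, evict W, frames (E H M)
F → fault, evict E, frames (H M F)
N → fault, evict H, frames (M F N)
F → hit
N → hit
H → fault, evict M, frames (F N H)
M → fault, evict H, frames (F N M)
N → hit
M → hit
B → fault, evict F, frames (N M B)
E → fault, evict B, frames (N M E)

{E, M, N}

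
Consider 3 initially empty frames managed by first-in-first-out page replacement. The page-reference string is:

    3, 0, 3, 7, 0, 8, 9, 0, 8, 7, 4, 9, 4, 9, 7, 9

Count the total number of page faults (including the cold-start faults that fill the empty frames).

9

3: fault, frames [3]
0: fault, frames [3, 0]
3: hit
7: fault, frames [3, 0, 7]
0: hit
8: fault, evict 3, frames [0, 7, 8]
9: fault, evict 0, frames [7, 8, 9]
0: fault, evict 7, frames [8, 9, 0]
8: hit
7: fault, evict 8, frames [9, 0, 7]
4: fault, evict 9, frames [0, 7, 4]
9: fault, evict 0, frames [7, 4, 9]
4: hit
9: hit
7: hit
9: hit
Page faults: 9.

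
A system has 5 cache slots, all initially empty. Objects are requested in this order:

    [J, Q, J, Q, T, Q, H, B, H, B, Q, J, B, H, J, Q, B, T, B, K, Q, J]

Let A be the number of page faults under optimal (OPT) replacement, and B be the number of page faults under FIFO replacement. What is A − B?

Under OPT: F F . . F . F F . . . . . . . . . . . F . . → 6 faults.
Under FIFO: F F . . F . F F . . . . . . . . . . . F . F → 7 faults.
A − B = 6 − 7 = -1.

-1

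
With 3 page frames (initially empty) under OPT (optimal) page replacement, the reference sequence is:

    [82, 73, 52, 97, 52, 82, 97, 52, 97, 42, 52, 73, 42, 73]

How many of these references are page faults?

82: fault, frames (82)
73: fault, frames (82 73)
52: fault, frames (82 73 52)
97: fault, evict 73, frames (82 52 97)
52: hit
82: hit
97: hit
52: hit
97: hit
42: fault, evict 97, frames (82 52 42)
52: hit
73: fault, evict 52, frames (82 42 73)
42: hit
73: hit
Page faults: 6.

6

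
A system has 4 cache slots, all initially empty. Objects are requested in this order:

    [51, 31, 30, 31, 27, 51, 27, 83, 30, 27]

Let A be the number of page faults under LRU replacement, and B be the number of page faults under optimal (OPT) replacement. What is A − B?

1

Under LRU: F F F . F . . F F . → 6 faults.
Under OPT: F F F . F . . F . . → 5 faults.
A − B = 6 − 5 = 1.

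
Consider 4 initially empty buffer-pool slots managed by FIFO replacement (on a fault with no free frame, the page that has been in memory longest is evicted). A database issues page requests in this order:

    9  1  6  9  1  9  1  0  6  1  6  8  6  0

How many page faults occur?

9 → miss, frames {9}
1 → miss, frames {9,1}
6 → miss, frames {9,1,6}
9 → hit
1 → hit
9 → hit
1 → hit
0 → miss, frames {9,1,6,0}
6 → hit
1 → hit
6 → hit
8 → miss, evict 9, frames {1,6,0,8}
6 → hit
0 → hit
Page faults: 5.

5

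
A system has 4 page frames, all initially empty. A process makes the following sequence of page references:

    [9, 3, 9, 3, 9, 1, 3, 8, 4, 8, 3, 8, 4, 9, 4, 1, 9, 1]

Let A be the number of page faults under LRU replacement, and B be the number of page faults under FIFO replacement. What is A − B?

Under LRU: F F . . . F . F F . . . . F . F . . → 7 faults.
Under FIFO: F F . . . F . F F . . . . F . . . . → 6 faults.
A − B = 7 − 6 = 1.

1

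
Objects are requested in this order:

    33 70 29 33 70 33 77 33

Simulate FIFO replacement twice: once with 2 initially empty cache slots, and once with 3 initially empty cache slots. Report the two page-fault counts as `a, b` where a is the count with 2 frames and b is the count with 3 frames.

7, 5

2 frames: F F F F F . F F → 7 faults.
3 frames: F F F . . . F F → 5 faults.
5 < 7: adding a frame reduced faults, as is typical.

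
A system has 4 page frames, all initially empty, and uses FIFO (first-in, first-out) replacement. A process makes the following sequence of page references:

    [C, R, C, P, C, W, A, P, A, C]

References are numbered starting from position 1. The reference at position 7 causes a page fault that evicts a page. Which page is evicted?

pos 1: C: miss, frames [C]
pos 2: R: miss, frames [C, R]
pos 3: C: hit
pos 4: P: miss, frames [C, R, P]
pos 5: C: hit
pos 6: W: miss, frames [C, R, P, W]
pos 7: A: miss, evict C, frames [R, P, W, A]
At position 7, page C is evicted.

C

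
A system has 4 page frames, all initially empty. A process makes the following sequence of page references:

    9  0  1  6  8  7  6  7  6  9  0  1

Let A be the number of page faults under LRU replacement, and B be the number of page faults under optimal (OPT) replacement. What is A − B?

Under LRU: F F F F F F . . . F F F → 9 faults.
Under OPT: F F F F F F . . . . . F → 7 faults.
A − B = 9 − 7 = 2.

2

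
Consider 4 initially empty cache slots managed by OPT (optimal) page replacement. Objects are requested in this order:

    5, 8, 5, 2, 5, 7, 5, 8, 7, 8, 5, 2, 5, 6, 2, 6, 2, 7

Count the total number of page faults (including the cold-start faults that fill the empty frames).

5: fault, frames [5]
8: fault, frames [5, 8]
5: hit
2: fault, frames [5, 8, 2]
5: hit
7: fault, frames [5, 8, 2, 7]
5: hit
8: hit
7: hit
8: hit
5: hit
2: hit
5: hit
6: fault, evict 8, frames [5, 2, 7, 6]
2: hit
6: hit
2: hit
7: hit
Page faults: 5.

5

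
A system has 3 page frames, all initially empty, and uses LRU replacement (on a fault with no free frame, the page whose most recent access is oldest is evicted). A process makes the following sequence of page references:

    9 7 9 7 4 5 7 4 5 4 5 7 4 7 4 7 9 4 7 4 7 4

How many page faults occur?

9 -> miss, frames (9)
7 -> miss, frames (9 7)
9 -> hit
7 -> hit
4 -> miss, frames (9 7 4)
5 -> miss, evict 9, frames (7 4 5)
7 -> hit
4 -> hit
5 -> hit
4 -> hit
5 -> hit
7 -> hit
4 -> hit
7 -> hit
4 -> hit
7 -> hit
9 -> miss, evict 5, frames (4 7 9)
4 -> hit
7 -> hit
4 -> hit
7 -> hit
4 -> hit
Page faults: 5.

5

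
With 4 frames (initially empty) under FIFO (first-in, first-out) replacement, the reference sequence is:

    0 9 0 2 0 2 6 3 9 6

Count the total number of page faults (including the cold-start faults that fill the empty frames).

5

0 → fault, frames (0)
9 → fault, frames (0 9)
0 → hit
2 → fault, frames (0 9 2)
0 → hit
2 → hit
6 → fault, frames (0 9 2 6)
3 → fault, evict 0, frames (9 2 6 3)
9 → hit
6 → hit
Page faults: 5.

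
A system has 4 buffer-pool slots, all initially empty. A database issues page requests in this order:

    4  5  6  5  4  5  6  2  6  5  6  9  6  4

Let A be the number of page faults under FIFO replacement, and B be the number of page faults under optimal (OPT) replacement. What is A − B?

1

Under FIFO: F F F . . . . F . . . F . F → 6 faults.
Under OPT: F F F . . . . F . . . F . . → 5 faults.
A − B = 6 − 5 = 1.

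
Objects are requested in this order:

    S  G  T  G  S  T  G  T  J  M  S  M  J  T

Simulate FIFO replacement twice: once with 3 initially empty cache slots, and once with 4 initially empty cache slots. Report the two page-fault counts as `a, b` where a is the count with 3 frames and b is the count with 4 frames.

7, 6

3 frames: F F F . . . . . F F F . . F → 7 faults.
4 frames: F F F . . . . . F F F . . . → 6 faults.
6 < 7: adding a frame reduced faults, as is typical.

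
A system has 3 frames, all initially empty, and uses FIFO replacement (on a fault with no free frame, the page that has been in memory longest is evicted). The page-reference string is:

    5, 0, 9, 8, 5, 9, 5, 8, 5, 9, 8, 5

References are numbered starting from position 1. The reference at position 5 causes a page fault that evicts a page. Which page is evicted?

0

pos 1: 5 → fault, frames {5}
pos 2: 0 → fault, frames {5,0}
pos 3: 9 → fault, frames {5,0,9}
pos 4: 8 → fault, evict 5, frames {0,9,8}
pos 5: 5 → fault, evict 0, frames {9,8,5}
At position 5, page 0 is evicted.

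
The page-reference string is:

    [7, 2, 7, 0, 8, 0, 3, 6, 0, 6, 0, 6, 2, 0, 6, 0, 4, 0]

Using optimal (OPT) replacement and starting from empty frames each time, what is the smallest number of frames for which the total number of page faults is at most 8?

3

f=1: 18 faults
f=2: 9 faults
f=3: 7 faults
f=4: 7 faults
f=5: 7 faults
f=6: 7 faults
f=7: 7 faults
Smallest f with faults ≤ 8 is 3.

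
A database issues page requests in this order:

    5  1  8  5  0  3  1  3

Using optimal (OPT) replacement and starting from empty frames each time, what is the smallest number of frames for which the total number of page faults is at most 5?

f=1: 8 faults
f=2: 6 faults
f=3: 5 faults
f=4: 5 faults
f=5: 5 faults
Smallest f with faults ≤ 5 is 3.

3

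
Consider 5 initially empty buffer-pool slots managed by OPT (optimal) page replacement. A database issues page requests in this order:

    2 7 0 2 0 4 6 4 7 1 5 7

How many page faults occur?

7

2 -> fault, frames {2}
7 -> fault, frames {2,7}
0 -> fault, frames {2,7,0}
2 -> hit
0 -> hit
4 -> fault, frames {2,7,0,4}
6 -> fault, frames {2,7,0,4,6}
4 -> hit
7 -> hit
1 -> fault, evict 6, frames {2,7,0,4,1}
5 -> fault, evict 1, frames {2,7,0,4,5}
7 -> hit
Page faults: 7.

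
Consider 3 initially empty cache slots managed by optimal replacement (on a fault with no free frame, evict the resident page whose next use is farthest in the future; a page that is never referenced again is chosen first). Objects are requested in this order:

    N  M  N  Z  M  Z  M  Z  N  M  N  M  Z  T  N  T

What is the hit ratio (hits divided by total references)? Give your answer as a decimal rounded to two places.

0.75

N → miss, frames (N)
M → miss, frames (N M)
N → hit
Z → miss, frames (N M Z)
M → hit
Z → hit
M → hit
Z → hit
N → hit
M → hit
N → hit
M → hit
Z → hit
T → miss, evict Z, frames (N M T)
N → hit
T → hit
Hits: 12 of 16 references → 12/16 = 0.7500.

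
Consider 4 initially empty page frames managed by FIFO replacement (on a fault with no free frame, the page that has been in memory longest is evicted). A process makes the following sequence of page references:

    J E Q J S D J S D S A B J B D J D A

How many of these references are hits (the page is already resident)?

10

J → miss, frames {J}
E → miss, frames {J,E}
Q → miss, frames {J,E,Q}
J → hit
S → miss, frames {J,E,Q,S}
D → miss, evict J, frames {E,Q,S,D}
J → miss, evict E, frames {Q,S,D,J}
S → hit
D → hit
S → hit
A → miss, evict Q, frames {S,D,J,A}
B → miss, evict S, frames {D,J,A,B}
J → hit
B → hit
D → hit
J → hit
D → hit
A → hit
Hits: 10.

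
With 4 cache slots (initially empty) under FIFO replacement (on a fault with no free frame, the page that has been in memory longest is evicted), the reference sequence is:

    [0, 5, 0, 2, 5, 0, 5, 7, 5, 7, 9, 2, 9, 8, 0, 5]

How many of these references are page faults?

0: miss, frames [0]
5: miss, frames [0, 5]
0: hit
2: miss, frames [0, 5, 2]
5: hit
0: hit
5: hit
7: miss, frames [0, 5, 2, 7]
5: hit
7: hit
9: miss, evict 0, frames [5, 2, 7, 9]
2: hit
9: hit
8: miss, evict 5, frames [2, 7, 9, 8]
0: miss, evict 2, frames [7, 9, 8, 0]
5: miss, evict 7, frames [9, 8, 0, 5]
Page faults: 8.

8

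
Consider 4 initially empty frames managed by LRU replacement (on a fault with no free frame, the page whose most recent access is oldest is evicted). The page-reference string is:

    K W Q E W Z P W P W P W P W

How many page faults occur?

K -> miss, frames [K]
W -> miss, frames [K, W]
Q -> miss, frames [K, W, Q]
E -> miss, frames [K, W, Q, E]
W -> hit
Z -> miss, evict K, frames [Q, E, W, Z]
P -> miss, evict Q, frames [E, W, Z, P]
W -> hit
P -> hit
W -> hit
P -> hit
W -> hit
P -> hit
W -> hit
Page faults: 6.

6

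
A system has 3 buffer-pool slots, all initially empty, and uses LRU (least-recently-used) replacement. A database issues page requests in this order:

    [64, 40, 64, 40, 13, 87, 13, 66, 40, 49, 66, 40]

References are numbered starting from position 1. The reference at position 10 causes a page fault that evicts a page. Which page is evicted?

pos 1: 64: fault, frames (64)
pos 2: 40: fault, frames (64 40)
pos 3: 64: hit
pos 4: 40: hit
pos 5: 13: fault, frames (64 40 13)
pos 6: 87: fault, evict 64, frames (40 13 87)
pos 7: 13: hit
pos 8: 66: fault, evict 40, frames (87 13 66)
pos 9: 40: fault, evict 87, frames (13 66 40)
pos 10: 49: fault, evict 13, frames (66 40 49)
At position 10, page 13 is evicted.

13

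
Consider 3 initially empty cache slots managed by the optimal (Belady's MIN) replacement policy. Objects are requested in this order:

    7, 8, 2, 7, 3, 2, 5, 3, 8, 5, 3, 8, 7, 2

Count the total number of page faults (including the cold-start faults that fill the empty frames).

7 → fault, frames {7}
8 → fault, frames {7,8}
2 → fault, frames {7,8,2}
7 → hit
3 → fault, evict 7, frames {8,2,3}
2 → hit
5 → fault, evict 2, frames {8,3,5}
3 → hit
8 → hit
5 → hit
3 → hit
8 → hit
7 → fault, evict 5, frames {8,3,7}
2 → fault, evict 7, frames {8,3,2}
Page faults: 7.

7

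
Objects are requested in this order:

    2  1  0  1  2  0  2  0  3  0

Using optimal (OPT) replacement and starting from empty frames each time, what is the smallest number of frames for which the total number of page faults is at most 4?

3

f=1: 10 faults
f=2: 5 faults
f=3: 4 faults
f=4: 4 faults
Smallest f with faults ≤ 4 is 3.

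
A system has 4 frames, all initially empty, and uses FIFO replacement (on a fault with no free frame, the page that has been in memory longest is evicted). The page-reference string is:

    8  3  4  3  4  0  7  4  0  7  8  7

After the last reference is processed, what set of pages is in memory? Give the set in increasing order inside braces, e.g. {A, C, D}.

{0, 4, 7, 8}

8 -> miss, frames (8)
3 -> miss, frames (8 3)
4 -> miss, frames (8 3 4)
3 -> hit
4 -> hit
0 -> miss, frames (8 3 4 0)
7 -> miss, evict 8, frames (3 4 0 7)
4 -> hit
0 -> hit
7 -> hit
8 -> miss, evict 3, frames (4 0 7 8)
7 -> hit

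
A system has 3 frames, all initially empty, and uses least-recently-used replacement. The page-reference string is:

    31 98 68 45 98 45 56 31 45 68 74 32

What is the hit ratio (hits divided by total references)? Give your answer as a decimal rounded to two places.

31: miss, frames (31)
98: miss, frames (31 98)
68: miss, frames (31 98 68)
45: miss, evict 31, frames (98 68 45)
98: hit
45: hit
56: miss, evict 68, frames (98 45 56)
31: miss, evict 98, frames (45 56 31)
45: hit
68: miss, evict 56, frames (31 45 68)
74: miss, evict 31, frames (45 68 74)
32: miss, evict 45, frames (68 74 32)
Hits: 3 of 12 references → 3/12 = 0.2500.

0.25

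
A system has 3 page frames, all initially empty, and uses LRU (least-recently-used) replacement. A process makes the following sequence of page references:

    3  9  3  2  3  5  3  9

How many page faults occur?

3 → fault, frames (3)
9 → fault, frames (3 9)
3 → hit
2 → fault, frames (9 3 2)
3 → hit
5 → fault, evict 9, frames (2 3 5)
3 → hit
9 → fault, evict 2, frames (5 3 9)
Page faults: 5.

5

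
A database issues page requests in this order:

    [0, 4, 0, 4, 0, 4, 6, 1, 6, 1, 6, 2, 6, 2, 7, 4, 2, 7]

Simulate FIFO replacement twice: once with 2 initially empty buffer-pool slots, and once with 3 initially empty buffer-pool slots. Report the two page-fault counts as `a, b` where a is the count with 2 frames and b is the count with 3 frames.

10, 7

2 frames: F F . . . . F F . . . F F . F F F F → 10 faults.
3 frames: F F . . . . F F . . . F . . F F . . → 7 faults.
7 < 10: adding a frame reduced faults, as is typical.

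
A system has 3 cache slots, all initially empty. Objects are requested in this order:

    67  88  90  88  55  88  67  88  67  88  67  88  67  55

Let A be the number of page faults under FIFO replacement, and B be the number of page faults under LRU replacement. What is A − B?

Under FIFO: F F F . F . F F . . . . . . → 6 faults.
Under LRU: F F F . F . F . . . . . . . → 5 faults.
A − B = 6 − 5 = 1.

1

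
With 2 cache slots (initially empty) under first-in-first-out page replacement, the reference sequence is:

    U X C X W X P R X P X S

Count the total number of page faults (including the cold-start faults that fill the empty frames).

U → fault, frames {U}
X → fault, frames {U,X}
C → fault, evict U, frames {X,C}
X → hit
W → fault, evict X, frames {C,W}
X → fault, evict C, frames {W,X}
P → fault, evict W, frames {X,P}
R → fault, evict X, frames {P,R}
X → fault, evict P, frames {R,X}
P → fault, evict R, frames {X,P}
X → hit
S → fault, evict X, frames {P,S}
Page faults: 10.

10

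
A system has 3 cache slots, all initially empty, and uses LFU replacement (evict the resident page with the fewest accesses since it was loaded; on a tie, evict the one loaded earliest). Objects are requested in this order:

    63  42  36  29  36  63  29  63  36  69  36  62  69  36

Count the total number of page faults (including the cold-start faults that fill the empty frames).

8

63 -> miss, frames [63]
42 -> miss, frames [63, 42]
36 -> miss, frames [63, 42, 36]
29 -> miss, evict 63, frames [42, 36, 29]
36 -> hit
63 -> miss, evict 42, frames [36, 29, 63]
29 -> hit
63 -> hit
36 -> hit
69 -> miss, evict 29, frames [36, 63, 69]
36 -> hit
62 -> miss, evict 69, frames [36, 63, 62]
69 -> miss, evict 62, frames [36, 63, 69]
36 -> hit
Page faults: 8.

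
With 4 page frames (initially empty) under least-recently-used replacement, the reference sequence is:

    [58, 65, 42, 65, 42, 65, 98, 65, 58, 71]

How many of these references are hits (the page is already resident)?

5

58: fault, frames [58]
65: fault, frames [58, 65]
42: fault, frames [58, 65, 42]
65: hit
42: hit
65: hit
98: fault, frames [58, 42, 65, 98]
65: hit
58: hit
71: fault, evict 42, frames [98, 65, 58, 71]
Hits: 5.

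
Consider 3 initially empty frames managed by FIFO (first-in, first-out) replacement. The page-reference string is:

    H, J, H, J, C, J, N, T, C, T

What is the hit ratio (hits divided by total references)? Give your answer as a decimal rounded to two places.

0.50

H: fault, frames (H)
J: fault, frames (H J)
H: hit
J: hit
C: fault, frames (H J C)
J: hit
N: fault, evict H, frames (J C N)
T: fault, evict J, frames (C N T)
C: hit
T: hit
Hits: 5 of 10 references → 5/10 = 0.5000.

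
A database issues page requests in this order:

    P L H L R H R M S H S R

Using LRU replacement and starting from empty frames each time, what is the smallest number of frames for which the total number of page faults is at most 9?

2

f=1: 12 faults
f=2: 9 faults
f=3: 8 faults
f=4: 6 faults
f=5: 6 faults
f=6: 6 faults
Smallest f with faults ≤ 9 is 2.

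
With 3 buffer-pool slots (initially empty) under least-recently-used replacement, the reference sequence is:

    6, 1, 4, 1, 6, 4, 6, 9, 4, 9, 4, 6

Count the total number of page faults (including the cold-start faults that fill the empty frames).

4

6 -> fault, frames [6]
1 -> fault, frames [6, 1]
4 -> fault, frames [6, 1, 4]
1 -> hit
6 -> hit
4 -> hit
6 -> hit
9 -> fault, evict 1, frames [4, 6, 9]
4 -> hit
9 -> hit
4 -> hit
6 -> hit
Page faults: 4.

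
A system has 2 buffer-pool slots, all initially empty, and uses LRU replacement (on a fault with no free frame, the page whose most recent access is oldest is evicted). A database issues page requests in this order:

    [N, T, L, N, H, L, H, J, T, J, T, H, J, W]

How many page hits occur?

N → miss, frames (N)
T → miss, frames (N T)
L → miss, evict N, frames (T L)
N → miss, evict T, frames (L N)
H → miss, evict L, frames (N H)
L → miss, evict N, frames (H L)
H → hit
J → miss, evict L, frames (H J)
T → miss, evict H, frames (J T)
J → hit
T → hit
H → miss, evict J, frames (T H)
J → miss, evict T, frames (H J)
W → miss, evict H, frames (J W)
Hits: 3.

3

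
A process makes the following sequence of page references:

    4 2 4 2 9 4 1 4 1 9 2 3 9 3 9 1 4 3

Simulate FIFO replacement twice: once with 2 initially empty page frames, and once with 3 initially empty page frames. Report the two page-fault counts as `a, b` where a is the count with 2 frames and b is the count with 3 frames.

12, 11

2 frames: F F . . F F F . . F F F F . . F F F → 12 faults.
3 frames: F F . . F . F F . . F F F . . F F F → 11 faults.
11 < 12: adding a frame reduced faults, as is typical.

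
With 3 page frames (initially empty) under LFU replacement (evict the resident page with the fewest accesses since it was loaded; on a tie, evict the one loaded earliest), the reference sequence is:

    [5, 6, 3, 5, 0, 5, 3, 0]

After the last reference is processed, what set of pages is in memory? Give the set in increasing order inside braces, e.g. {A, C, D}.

{0, 3, 5}

5 → fault, frames (5)
6 → fault, frames (5 6)
3 → fault, frames (5 6 3)
5 → hit
0 → fault, evict 6, frames (5 3 0)
5 → hit
3 → hit
0 → hit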